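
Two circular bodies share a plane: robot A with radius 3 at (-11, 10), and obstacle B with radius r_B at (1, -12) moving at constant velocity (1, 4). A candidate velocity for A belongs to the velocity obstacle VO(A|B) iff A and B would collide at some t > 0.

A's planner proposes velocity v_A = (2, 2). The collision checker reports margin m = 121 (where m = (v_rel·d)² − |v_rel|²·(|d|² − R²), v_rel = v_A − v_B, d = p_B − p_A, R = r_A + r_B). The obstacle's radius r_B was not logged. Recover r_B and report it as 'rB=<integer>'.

m = 121
d = (12, -22);  v_rel = (1, -2),  |v_rel|² = 5
v_rel×d = (1)·(-22) − (-2)·(12) = 2
since m = R²·5 − 2²:  R² = (4 + 121) / 5 = 25
R = √25 = 5  ⇒  r_B = 5 − 3 = 2

rB=2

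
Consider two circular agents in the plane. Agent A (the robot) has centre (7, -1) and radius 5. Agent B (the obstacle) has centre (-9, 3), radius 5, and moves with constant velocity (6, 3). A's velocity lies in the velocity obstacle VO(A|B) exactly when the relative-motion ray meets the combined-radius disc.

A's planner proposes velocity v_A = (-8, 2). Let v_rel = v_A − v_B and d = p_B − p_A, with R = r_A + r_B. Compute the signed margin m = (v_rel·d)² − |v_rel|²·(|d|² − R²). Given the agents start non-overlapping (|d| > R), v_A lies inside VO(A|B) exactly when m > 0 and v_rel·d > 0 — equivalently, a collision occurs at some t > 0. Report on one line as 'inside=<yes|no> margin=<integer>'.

d = (-16, 4),  |d|² = 272;  R = 5+5 = 10,  c = 272−10² = 172
v_rel = (-14, -1),  |v_rel|² = 197;  v_rel·d = (-14)·(-16) + (-1)·(4) = 220
197·t² − 440·t + 172 = 0  ⇒  m = 220² − 197·172 = 14516
m = 14516 > 0,  v_rel·d = 220 > 0  ⇒  inside

inside=yes margin=14516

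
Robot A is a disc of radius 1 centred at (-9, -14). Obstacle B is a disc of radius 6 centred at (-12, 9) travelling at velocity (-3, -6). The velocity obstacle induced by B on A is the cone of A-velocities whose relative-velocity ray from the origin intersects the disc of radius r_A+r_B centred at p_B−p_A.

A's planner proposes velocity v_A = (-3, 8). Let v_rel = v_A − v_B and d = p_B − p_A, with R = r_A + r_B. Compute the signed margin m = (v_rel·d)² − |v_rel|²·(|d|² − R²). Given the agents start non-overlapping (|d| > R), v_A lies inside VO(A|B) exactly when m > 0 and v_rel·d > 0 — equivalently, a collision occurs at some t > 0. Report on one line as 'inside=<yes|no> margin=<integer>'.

d = (-3, 23),  |d|² = 538;  R = 1+6 = 7,  c = 538−7² = 489
v_rel = (0, 14),  |v_rel|² = 196;  v_rel·d = (0)·(-3) + (14)·(23) = 322
196·t² − 644·t + 489 = 0  ⇒  m = 322² − 196·489 = 7840
m = 7840 > 0,  v_rel·d = 322 > 0  ⇒  inside

inside=yes margin=7840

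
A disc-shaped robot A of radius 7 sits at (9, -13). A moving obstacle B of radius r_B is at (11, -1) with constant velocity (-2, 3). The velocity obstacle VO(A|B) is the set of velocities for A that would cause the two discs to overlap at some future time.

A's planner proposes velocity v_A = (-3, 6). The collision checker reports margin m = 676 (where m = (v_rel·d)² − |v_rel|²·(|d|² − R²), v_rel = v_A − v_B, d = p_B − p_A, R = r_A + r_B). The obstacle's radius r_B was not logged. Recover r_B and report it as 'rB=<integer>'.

m = 676
d = (2, 12);  v_rel = (-1, 3),  |v_rel|² = 10
v_rel×d = (-1)·(12) − (3)·(2) = -18
since m = R²·10 − (-18)²:  R² = (324 + 676) / 10 = 100
R = √100 = 10  ⇒  r_B = 10 − 7 = 3

rB=3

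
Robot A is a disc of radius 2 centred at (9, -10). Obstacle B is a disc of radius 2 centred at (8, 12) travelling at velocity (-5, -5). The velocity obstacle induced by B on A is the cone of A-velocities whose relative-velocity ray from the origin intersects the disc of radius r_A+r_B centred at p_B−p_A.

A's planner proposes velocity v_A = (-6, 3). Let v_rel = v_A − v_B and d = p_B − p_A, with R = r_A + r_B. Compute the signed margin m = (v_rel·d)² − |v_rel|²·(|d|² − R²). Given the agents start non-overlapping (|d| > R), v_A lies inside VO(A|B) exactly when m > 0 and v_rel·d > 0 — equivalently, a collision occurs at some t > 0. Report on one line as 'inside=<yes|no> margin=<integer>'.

d = (-1, 22),  |d|² = 485;  R = 2+2 = 4,  c = 485−4² = 469
v_rel = (-1, 8),  |v_rel|² = 65;  v_rel·d = (-1)·(-1) + (8)·(22) = 177
65·t² − 354·t + 469 = 0  ⇒  m = 177² − 65·469 = 844
m = 844 > 0,  v_rel·d = 177 > 0  ⇒  inside

inside=yes margin=844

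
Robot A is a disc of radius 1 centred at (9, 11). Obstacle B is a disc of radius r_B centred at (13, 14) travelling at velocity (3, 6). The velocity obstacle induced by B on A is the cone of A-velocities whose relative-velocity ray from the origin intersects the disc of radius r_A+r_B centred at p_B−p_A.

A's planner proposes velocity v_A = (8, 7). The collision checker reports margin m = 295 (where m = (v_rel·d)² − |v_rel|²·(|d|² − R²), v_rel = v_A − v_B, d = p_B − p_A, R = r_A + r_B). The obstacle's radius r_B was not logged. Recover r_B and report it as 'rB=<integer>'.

m = 295
d = (4, 3);  v_rel = (5, 1),  |v_rel|² = 26
v_rel×d = (5)·(3) − (1)·(4) = 11
since m = R²·26 − 11²:  R² = (121 + 295) / 26 = 16
R = √16 = 4  ⇒  r_B = 4 − 1 = 3

rB=3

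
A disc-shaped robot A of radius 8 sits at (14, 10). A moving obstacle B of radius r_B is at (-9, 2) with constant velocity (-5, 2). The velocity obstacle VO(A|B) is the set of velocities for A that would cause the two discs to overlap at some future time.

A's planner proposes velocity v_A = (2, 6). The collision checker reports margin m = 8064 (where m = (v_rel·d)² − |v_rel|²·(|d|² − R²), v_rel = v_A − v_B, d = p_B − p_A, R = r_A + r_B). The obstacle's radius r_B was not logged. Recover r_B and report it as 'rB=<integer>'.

m = 8064
d = (-23, -8);  v_rel = (7, 4),  |v_rel|² = 65
v_rel×d = (7)·(-8) − (4)·(-23) = 36
since m = R²·65 − 36²:  R² = (1296 + 8064) / 65 = 144
R = √144 = 12  ⇒  r_B = 12 − 8 = 4

rB=4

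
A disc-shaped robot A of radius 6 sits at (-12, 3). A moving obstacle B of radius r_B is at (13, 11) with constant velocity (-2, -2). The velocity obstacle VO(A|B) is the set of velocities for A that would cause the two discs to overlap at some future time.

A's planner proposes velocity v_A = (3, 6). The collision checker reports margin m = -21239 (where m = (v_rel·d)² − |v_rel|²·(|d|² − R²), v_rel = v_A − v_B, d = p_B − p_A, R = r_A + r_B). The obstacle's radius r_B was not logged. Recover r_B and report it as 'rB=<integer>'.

m = -21239
d = (25, 8);  v_rel = (5, 8),  |v_rel|² = 89
v_rel×d = (5)·(8) − (8)·(25) = -160
since m = R²·89 − (-160)²:  R² = (25600 + -21239) / 89 = 49
R = √49 = 7  ⇒  r_B = 7 − 6 = 1

rB=1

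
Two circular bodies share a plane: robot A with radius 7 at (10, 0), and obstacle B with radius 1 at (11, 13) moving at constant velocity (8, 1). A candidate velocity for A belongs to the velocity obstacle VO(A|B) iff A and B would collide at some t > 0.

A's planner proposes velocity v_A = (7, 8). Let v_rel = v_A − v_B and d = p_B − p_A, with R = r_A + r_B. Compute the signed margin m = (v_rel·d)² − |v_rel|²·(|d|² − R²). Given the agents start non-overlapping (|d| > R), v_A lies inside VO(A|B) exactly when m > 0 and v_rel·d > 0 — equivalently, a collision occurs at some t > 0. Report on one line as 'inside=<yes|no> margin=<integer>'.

d = (1, 13),  |d|² = 170;  R = 7+1 = 8,  c = 170−8² = 106
v_rel = (-1, 7),  |v_rel|² = 50;  v_rel·d = (-1)·(1) + (7)·(13) = 90
50·t² − 180·t + 106 = 0  ⇒  m = 90² − 50·106 = 2800
m = 2800 > 0,  v_rel·d = 90 > 0  ⇒  inside

inside=yes margin=2800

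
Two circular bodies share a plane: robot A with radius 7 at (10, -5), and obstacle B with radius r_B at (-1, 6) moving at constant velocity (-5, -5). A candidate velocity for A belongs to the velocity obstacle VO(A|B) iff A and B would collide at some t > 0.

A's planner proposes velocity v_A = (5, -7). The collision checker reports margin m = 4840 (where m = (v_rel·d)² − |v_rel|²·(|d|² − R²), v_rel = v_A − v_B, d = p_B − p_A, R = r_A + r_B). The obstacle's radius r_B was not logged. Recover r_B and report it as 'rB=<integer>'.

m = 4840
d = (-11, 11);  v_rel = (10, -2),  |v_rel|² = 104
v_rel×d = (10)·(11) − (-2)·(-11) = 88
since m = R²·104 − 88²:  R² = (7744 + 4840) / 104 = 121
R = √121 = 11  ⇒  r_B = 11 − 7 = 4

rB=4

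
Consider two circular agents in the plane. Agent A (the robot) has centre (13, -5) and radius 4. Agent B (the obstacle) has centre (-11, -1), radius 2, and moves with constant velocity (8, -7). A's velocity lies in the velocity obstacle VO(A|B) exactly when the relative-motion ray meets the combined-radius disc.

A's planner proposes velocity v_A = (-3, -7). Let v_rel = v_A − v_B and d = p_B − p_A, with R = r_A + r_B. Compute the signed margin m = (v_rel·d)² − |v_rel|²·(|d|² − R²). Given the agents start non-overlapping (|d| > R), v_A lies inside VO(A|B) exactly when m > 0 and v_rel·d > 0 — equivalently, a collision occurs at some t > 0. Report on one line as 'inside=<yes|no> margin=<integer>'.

d = (-24, 4),  |d|² = 592;  R = 4+2 = 6,  c = 592−6² = 556
v_rel = (-11, 0),  |v_rel|² = 121;  v_rel·d = (-11)·(-24) + (0)·(4) = 264
121·t² − 528·t + 556 = 0  ⇒  m = 264² − 121·556 = 2420
m = 2420 > 0,  v_rel·d = 264 > 0  ⇒  inside

inside=yes margin=2420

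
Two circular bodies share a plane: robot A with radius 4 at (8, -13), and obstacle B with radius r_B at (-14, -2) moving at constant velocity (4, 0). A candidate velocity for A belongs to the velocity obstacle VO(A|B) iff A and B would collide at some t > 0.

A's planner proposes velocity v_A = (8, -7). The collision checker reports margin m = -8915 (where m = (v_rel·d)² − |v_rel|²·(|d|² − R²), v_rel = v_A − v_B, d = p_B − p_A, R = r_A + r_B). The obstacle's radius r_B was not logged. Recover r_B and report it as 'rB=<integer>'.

m = -8915
d = (-22, 11);  v_rel = (4, -7),  |v_rel|² = 65
v_rel×d = (4)·(11) − (-7)·(-22) = -110
since m = R²·65 − (-110)²:  R² = (12100 + -8915) / 65 = 49
R = √49 = 7  ⇒  r_B = 7 − 4 = 3

rB=3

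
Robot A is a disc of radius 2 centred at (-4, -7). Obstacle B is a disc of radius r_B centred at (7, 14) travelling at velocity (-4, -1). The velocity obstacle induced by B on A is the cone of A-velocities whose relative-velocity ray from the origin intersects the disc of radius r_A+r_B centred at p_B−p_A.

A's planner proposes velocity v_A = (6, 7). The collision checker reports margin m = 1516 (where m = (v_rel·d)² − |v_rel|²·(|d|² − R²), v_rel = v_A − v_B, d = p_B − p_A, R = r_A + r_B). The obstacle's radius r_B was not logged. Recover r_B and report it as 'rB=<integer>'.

m = 1516
d = (11, 21);  v_rel = (10, 8),  |v_rel|² = 164
v_rel×d = (10)·(21) − (8)·(11) = 122
since m = R²·164 − 122²:  R² = (14884 + 1516) / 164 = 100
R = √100 = 10  ⇒  r_B = 10 − 2 = 8

rB=8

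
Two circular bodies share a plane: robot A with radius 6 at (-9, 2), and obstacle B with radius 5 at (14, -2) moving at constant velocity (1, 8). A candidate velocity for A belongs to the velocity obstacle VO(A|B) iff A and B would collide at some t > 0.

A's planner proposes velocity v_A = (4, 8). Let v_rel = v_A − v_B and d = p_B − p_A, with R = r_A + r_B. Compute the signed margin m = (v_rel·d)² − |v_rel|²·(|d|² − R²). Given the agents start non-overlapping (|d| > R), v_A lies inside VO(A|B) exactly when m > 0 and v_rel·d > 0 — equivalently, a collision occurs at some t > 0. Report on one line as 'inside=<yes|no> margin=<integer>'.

d = (23, -4),  |d|² = 545;  R = 6+5 = 11,  c = 545−11² = 424
v_rel = (3, 0),  |v_rel|² = 9;  v_rel·d = (3)·(23) + (0)·(-4) = 69
9·t² − 138·t + 424 = 0  ⇒  m = 69² − 9·424 = 945
m = 945 > 0,  v_rel·d = 69 > 0  ⇒  inside

inside=yes margin=945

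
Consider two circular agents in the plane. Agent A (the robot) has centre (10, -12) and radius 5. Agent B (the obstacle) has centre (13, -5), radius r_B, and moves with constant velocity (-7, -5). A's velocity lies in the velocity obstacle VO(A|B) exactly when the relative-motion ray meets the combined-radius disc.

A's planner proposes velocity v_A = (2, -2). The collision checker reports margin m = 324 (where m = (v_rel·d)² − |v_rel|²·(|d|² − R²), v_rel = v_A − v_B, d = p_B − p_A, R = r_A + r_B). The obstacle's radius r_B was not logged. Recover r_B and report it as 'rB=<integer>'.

m = 324
d = (3, 7);  v_rel = (9, 3),  |v_rel|² = 90
v_rel×d = (9)·(7) − (3)·(3) = 54
since m = R²·90 − 54²:  R² = (2916 + 324) / 90 = 36
R = √36 = 6  ⇒  r_B = 6 − 5 = 1

rB=1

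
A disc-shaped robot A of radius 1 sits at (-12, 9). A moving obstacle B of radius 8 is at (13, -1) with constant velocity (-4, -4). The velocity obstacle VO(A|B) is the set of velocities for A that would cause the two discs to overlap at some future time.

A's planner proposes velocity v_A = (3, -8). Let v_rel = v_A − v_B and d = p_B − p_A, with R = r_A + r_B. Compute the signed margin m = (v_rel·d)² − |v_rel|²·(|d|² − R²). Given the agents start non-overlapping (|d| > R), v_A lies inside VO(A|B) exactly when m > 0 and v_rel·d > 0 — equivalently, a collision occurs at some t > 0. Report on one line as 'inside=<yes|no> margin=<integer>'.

d = (25, -10),  |d|² = 725;  R = 1+8 = 9,  c = 725−9² = 644
v_rel = (7, -4),  |v_rel|² = 65;  v_rel·d = (7)·(25) + (-4)·(-10) = 215
65·t² − 430·t + 644 = 0  ⇒  m = 215² − 65·644 = 4365
m = 4365 > 0,  v_rel·d = 215 > 0  ⇒  inside

inside=yes margin=4365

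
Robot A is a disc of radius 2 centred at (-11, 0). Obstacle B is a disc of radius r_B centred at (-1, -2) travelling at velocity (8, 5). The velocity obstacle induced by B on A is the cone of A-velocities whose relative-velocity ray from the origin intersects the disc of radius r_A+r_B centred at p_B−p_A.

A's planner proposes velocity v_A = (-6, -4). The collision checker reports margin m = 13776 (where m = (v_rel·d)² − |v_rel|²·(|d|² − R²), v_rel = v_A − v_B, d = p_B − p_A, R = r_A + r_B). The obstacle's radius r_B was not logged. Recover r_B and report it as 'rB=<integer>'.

m = 13776
d = (10, -2);  v_rel = (-14, -9),  |v_rel|² = 277
v_rel×d = (-14)·(-2) − (-9)·(10) = 118
since m = R²·277 − 118²:  R² = (13924 + 13776) / 277 = 100
R = √100 = 10  ⇒  r_B = 10 − 2 = 8

rB=8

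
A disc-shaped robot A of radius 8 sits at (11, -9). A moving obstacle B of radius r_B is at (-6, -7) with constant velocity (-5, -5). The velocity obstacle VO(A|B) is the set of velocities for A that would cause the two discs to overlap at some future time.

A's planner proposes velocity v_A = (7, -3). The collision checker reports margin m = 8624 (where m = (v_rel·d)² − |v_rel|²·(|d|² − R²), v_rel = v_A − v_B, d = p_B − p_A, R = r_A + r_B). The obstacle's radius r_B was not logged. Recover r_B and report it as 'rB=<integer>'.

m = 8624
d = (-17, 2);  v_rel = (12, 2),  |v_rel|² = 148
v_rel×d = (12)·(2) − (2)·(-17) = 58
since m = R²·148 − 58²:  R² = (3364 + 8624) / 148 = 81
R = √81 = 9  ⇒  r_B = 9 − 8 = 1

rB=1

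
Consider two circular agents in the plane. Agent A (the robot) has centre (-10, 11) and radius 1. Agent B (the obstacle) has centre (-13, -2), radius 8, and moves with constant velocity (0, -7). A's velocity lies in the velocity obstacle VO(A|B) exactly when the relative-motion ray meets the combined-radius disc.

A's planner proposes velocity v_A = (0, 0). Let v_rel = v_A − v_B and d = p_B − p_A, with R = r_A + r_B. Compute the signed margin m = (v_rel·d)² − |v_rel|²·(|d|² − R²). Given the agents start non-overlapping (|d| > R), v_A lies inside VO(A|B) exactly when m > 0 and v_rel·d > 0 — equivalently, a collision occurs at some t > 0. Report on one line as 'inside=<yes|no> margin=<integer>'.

d = (-3, -13),  |d|² = 178;  R = 1+8 = 9,  c = 178−9² = 97
v_rel = (0, 7),  |v_rel|² = 49;  v_rel·d = (0)·(-3) + (7)·(-13) = -91
49·t² + 182·t + 97 = 0  ⇒  m = (-91)² − 49·97 = 3528
m = 3528 > 0,  v_rel·d = -91 < 0  ⇒  outside

inside=no margin=3528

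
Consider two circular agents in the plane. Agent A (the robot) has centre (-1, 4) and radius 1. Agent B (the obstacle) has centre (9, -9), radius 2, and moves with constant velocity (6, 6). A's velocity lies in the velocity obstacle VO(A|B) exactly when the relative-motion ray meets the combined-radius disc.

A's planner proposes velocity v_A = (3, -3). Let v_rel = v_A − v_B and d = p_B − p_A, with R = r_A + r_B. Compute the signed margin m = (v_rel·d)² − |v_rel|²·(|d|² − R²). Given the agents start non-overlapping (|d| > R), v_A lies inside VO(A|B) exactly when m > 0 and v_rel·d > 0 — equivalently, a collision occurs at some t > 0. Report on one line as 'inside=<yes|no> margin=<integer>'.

d = (10, -13),  |d|² = 269;  R = 1+2 = 3,  c = 269−3² = 260
v_rel = (-3, -9),  |v_rel|² = 90;  v_rel·d = (-3)·(10) + (-9)·(-13) = 87
90·t² − 174·t + 260 = 0  ⇒  m = 87² − 90·260 = -15831
m = -15831 < 0,  v_rel·d = 87 > 0  ⇒  outside

inside=no margin=-15831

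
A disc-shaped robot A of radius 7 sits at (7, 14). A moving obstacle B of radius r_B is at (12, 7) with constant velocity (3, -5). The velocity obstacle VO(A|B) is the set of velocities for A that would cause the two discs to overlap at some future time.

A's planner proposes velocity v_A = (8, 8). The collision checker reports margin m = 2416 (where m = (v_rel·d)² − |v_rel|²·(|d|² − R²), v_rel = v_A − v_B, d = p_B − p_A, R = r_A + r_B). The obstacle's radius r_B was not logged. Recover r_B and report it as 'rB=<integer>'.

m = 2416
d = (5, -7);  v_rel = (5, 13),  |v_rel|² = 194
v_rel×d = (5)·(-7) − (13)·(5) = -100
since m = R²·194 − (-100)²:  R² = (10000 + 2416) / 194 = 64
R = √64 = 8  ⇒  r_B = 8 − 7 = 1

rB=1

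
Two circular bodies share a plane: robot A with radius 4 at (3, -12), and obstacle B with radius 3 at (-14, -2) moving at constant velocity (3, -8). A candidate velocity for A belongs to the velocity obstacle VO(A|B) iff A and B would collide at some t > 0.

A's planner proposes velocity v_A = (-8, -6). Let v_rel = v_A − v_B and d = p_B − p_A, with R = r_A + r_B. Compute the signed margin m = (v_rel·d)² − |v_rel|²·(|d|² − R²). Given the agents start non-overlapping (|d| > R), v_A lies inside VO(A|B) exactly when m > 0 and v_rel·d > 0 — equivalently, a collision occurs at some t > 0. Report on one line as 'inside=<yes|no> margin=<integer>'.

d = (-17, 10),  |d|² = 389;  R = 4+3 = 7,  c = 389−7² = 340
v_rel = (-11, 2),  |v_rel|² = 125;  v_rel·d = (-11)·(-17) + (2)·(10) = 207
125·t² − 414·t + 340 = 0  ⇒  m = 207² − 125·340 = 349
m = 349 > 0,  v_rel·d = 207 > 0  ⇒  inside

inside=yes margin=349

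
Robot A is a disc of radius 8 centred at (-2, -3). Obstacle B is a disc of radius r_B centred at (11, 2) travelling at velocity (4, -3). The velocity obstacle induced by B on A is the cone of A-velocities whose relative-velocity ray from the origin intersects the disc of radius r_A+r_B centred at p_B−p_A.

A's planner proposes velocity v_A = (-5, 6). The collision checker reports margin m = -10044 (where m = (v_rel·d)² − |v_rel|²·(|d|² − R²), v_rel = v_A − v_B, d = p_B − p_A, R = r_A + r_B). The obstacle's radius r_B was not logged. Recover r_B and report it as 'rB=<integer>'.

m = -10044
d = (13, 5);  v_rel = (-9, 9),  |v_rel|² = 162
v_rel×d = (-9)·(5) − (9)·(13) = -162
since m = R²·162 − (-162)²:  R² = (26244 + -10044) / 162 = 100
R = √100 = 10  ⇒  r_B = 10 − 8 = 2

rB=2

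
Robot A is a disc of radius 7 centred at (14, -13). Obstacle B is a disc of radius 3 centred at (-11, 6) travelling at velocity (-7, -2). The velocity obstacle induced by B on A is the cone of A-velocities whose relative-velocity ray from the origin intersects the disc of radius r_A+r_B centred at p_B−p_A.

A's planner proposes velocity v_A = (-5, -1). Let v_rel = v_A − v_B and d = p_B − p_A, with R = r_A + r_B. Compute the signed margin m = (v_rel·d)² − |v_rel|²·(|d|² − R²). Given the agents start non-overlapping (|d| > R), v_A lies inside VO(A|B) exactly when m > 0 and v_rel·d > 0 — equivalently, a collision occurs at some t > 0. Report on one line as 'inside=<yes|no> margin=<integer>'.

d = (-25, 19),  |d|² = 986;  R = 7+3 = 10,  c = 986−10² = 886
v_rel = (2, 1),  |v_rel|² = 5;  v_rel·d = (2)·(-25) + (1)·(19) = -31
5·t² + 62·t + 886 = 0  ⇒  m = (-31)² − 5·886 = -3469
m = -3469 < 0,  v_rel·d = -31 < 0  ⇒  outside

inside=no margin=-3469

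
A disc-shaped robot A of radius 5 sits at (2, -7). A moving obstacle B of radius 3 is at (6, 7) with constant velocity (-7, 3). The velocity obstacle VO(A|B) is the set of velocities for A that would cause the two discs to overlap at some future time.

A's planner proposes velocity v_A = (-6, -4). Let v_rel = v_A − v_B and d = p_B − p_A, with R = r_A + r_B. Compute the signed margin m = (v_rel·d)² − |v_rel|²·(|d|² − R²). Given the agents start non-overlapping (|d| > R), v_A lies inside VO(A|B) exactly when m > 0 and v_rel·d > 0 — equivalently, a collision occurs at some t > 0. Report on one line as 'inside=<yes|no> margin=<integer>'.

d = (4, 14),  |d|² = 212;  R = 5+3 = 8,  c = 212−8² = 148
v_rel = (1, -7),  |v_rel|² = 50;  v_rel·d = (1)·(4) + (-7)·(14) = -94
50·t² + 188·t + 148 = 0  ⇒  m = (-94)² − 50·148 = 1436
m = 1436 > 0,  v_rel·d = -94 < 0  ⇒  outside

inside=no margin=1436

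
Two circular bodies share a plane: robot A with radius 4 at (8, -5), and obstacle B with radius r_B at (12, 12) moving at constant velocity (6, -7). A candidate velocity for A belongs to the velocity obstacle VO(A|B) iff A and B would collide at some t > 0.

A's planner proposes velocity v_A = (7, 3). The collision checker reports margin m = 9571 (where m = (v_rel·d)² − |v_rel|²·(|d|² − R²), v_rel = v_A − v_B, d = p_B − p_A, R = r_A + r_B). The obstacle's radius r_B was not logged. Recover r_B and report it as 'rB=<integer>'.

m = 9571
d = (4, 17);  v_rel = (1, 10),  |v_rel|² = 101
v_rel×d = (1)·(17) − (10)·(4) = -23
since m = R²·101 − (-23)²:  R² = (529 + 9571) / 101 = 100
R = √100 = 10  ⇒  r_B = 10 − 4 = 6

rB=6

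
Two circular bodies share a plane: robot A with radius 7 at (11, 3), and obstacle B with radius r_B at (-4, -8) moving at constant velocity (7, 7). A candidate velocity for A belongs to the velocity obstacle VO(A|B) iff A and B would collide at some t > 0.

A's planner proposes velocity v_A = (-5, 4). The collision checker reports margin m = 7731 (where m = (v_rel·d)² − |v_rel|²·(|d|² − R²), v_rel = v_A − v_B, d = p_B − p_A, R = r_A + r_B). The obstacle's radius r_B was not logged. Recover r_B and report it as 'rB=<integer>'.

m = 7731
d = (-15, -11);  v_rel = (-12, -3),  |v_rel|² = 153
v_rel×d = (-12)·(-11) − (-3)·(-15) = 87
since m = R²·153 − 87²:  R² = (7569 + 7731) / 153 = 100
R = √100 = 10  ⇒  r_B = 10 − 7 = 3

rB=3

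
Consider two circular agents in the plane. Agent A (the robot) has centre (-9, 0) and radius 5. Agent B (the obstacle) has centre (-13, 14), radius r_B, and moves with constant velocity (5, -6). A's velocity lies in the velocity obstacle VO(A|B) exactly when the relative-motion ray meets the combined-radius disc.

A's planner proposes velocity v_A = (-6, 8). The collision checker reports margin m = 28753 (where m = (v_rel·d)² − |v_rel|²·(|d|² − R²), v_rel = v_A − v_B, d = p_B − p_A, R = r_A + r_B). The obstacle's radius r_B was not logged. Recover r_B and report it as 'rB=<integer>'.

m = 28753
d = (-4, 14);  v_rel = (-11, 14),  |v_rel|² = 317
v_rel×d = (-11)·(14) − (14)·(-4) = -98
since m = R²·317 − (-98)²:  R² = (9604 + 28753) / 317 = 121
R = √121 = 11  ⇒  r_B = 11 − 5 = 6

rB=6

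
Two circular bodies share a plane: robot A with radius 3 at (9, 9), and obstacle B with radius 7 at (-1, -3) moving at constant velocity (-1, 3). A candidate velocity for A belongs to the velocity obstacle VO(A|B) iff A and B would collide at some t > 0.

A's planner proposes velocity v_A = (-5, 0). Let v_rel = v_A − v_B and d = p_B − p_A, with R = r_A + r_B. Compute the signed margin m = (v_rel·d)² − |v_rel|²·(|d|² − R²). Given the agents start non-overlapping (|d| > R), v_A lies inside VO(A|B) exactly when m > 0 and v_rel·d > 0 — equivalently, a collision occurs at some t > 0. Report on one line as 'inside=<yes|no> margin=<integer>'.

d = (-10, -12),  |d|² = 244;  R = 3+7 = 10,  c = 244−10² = 144
v_rel = (-4, -3),  |v_rel|² = 25;  v_rel·d = (-4)·(-10) + (-3)·(-12) = 76
25·t² − 152·t + 144 = 0  ⇒  m = 76² − 25·144 = 2176
m = 2176 > 0,  v_rel·d = 76 > 0  ⇒  inside

inside=yes margin=2176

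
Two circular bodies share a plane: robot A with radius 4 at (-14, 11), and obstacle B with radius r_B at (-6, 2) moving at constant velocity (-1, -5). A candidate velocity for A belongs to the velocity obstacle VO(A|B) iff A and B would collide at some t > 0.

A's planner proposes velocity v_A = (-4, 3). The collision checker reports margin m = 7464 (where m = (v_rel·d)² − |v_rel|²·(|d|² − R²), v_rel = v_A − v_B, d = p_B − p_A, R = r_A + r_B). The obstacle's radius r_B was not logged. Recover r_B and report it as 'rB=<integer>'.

m = 7464
d = (8, -9);  v_rel = (-3, 8),  |v_rel|² = 73
v_rel×d = (-3)·(-9) − (8)·(8) = -37
since m = R²·73 − (-37)²:  R² = (1369 + 7464) / 73 = 121
R = √121 = 11  ⇒  r_B = 11 − 4 = 7

rB=7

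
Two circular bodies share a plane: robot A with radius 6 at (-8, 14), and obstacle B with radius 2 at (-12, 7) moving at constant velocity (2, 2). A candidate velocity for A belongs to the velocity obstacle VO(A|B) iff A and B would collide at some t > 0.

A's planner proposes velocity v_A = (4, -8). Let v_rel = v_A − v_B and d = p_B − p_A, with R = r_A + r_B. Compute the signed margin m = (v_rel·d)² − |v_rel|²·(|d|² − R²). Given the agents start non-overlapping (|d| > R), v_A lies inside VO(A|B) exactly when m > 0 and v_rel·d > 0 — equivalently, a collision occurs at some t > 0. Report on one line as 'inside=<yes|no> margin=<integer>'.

d = (-4, -7),  |d|² = 65;  R = 6+2 = 8,  c = 65−8² = 1
v_rel = (2, -10),  |v_rel|² = 104;  v_rel·d = (2)·(-4) + (-10)·(-7) = 62
104·t² − 124·t + 1 = 0  ⇒  m = 62² − 104·1 = 3740
m = 3740 > 0,  v_rel·d = 62 > 0  ⇒  inside

inside=yes margin=3740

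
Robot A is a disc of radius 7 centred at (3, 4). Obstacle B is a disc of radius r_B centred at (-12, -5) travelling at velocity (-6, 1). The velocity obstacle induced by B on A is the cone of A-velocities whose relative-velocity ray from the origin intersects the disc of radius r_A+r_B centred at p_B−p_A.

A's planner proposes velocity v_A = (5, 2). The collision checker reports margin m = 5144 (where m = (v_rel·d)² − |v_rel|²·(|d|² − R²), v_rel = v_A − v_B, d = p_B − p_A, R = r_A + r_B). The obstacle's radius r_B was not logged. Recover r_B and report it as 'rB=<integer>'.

m = 5144
d = (-15, -9);  v_rel = (11, 1),  |v_rel|² = 122
v_rel×d = (11)·(-9) − (1)·(-15) = -84
since m = R²·122 − (-84)²:  R² = (7056 + 5144) / 122 = 100
R = √100 = 10  ⇒  r_B = 10 − 7 = 3

rB=3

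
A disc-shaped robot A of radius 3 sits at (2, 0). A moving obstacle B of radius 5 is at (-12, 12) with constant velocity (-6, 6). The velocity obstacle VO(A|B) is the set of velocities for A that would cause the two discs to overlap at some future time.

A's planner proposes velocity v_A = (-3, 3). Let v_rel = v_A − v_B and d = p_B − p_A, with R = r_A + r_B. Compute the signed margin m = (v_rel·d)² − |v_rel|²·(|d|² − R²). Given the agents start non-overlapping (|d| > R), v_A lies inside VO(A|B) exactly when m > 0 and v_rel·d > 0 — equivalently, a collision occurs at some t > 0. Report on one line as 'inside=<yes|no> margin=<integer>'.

d = (-14, 12),  |d|² = 340;  R = 3+5 = 8,  c = 340−8² = 276
v_rel = (3, -3),  |v_rel|² = 18;  v_rel·d = (3)·(-14) + (-3)·(12) = -78
18·t² + 156·t + 276 = 0  ⇒  m = (-78)² − 18·276 = 1116
m = 1116 > 0,  v_rel·d = -78 < 0  ⇒  outside

inside=no margin=1116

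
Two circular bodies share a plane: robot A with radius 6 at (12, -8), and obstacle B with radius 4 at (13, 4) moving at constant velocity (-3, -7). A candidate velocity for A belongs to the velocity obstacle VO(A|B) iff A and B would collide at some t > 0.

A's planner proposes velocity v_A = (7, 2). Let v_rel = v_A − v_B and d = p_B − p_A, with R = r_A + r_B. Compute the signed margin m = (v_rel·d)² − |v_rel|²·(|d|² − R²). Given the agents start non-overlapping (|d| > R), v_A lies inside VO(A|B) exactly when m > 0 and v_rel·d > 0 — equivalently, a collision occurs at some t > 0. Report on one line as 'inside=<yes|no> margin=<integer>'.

d = (1, 12),  |d|² = 145;  R = 6+4 = 10,  c = 145−10² = 45
v_rel = (10, 9),  |v_rel|² = 181;  v_rel·d = (10)·(1) + (9)·(12) = 118
181·t² − 236·t + 45 = 0  ⇒  m = 118² − 181·45 = 5779
m = 5779 > 0,  v_rel·d = 118 > 0  ⇒  inside

inside=yes margin=5779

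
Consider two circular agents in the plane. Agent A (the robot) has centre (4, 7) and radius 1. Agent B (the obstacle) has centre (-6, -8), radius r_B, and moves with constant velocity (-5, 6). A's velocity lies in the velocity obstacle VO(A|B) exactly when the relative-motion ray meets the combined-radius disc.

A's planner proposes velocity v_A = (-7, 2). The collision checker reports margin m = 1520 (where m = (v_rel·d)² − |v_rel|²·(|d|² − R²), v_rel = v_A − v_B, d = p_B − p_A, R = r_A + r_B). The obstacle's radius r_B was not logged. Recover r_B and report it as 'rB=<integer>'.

m = 1520
d = (-10, -15);  v_rel = (-2, -4),  |v_rel|² = 20
v_rel×d = (-2)·(-15) − (-4)·(-10) = -10
since m = R²·20 − (-10)²:  R² = (100 + 1520) / 20 = 81
R = √81 = 9  ⇒  r_B = 9 − 1 = 8

rB=8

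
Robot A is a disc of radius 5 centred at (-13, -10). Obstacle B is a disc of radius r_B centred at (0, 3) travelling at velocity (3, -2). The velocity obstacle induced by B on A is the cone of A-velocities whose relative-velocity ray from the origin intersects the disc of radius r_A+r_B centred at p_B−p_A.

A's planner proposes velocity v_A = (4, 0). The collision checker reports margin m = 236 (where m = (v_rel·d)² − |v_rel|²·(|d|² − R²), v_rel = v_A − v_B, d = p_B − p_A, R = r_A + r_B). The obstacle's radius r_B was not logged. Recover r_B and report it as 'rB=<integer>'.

m = 236
d = (13, 13);  v_rel = (1, 2),  |v_rel|² = 5
v_rel×d = (1)·(13) − (2)·(13) = -13
since m = R²·5 − (-13)²:  R² = (169 + 236) / 5 = 81
R = √81 = 9  ⇒  r_B = 9 − 5 = 4

rB=4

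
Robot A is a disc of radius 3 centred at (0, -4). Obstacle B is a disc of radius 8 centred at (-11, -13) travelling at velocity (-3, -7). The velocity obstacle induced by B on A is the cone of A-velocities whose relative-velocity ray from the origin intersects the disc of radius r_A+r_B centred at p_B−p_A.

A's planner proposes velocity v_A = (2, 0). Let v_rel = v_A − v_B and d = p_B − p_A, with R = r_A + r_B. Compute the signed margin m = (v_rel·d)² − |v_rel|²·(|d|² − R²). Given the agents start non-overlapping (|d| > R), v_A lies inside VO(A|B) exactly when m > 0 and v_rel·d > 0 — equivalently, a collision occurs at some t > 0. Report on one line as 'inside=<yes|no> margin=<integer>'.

d = (-11, -9),  |d|² = 202;  R = 3+8 = 11,  c = 202−11² = 81
v_rel = (5, 7),  |v_rel|² = 74;  v_rel·d = (5)·(-11) + (7)·(-9) = -118
74·t² + 236·t + 81 = 0  ⇒  m = (-118)² − 74·81 = 7930
m = 7930 > 0,  v_rel·d = -118 < 0  ⇒  outside

inside=no margin=7930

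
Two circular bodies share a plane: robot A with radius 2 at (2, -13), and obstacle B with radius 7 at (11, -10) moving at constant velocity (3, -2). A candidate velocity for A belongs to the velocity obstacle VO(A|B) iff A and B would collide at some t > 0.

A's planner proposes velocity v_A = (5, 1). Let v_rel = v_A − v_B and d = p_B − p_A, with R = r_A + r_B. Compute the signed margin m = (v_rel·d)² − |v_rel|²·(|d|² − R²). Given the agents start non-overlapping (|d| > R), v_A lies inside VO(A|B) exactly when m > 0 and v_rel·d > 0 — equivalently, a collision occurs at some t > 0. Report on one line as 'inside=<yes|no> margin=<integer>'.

d = (9, 3),  |d|² = 90;  R = 2+7 = 9,  c = 90−9² = 9
v_rel = (2, 3),  |v_rel|² = 13;  v_rel·d = (2)·(9) + (3)·(3) = 27
13·t² − 54·t + 9 = 0  ⇒  m = 27² − 13·9 = 612
m = 612 > 0,  v_rel·d = 27 > 0  ⇒  inside

inside=yes margin=612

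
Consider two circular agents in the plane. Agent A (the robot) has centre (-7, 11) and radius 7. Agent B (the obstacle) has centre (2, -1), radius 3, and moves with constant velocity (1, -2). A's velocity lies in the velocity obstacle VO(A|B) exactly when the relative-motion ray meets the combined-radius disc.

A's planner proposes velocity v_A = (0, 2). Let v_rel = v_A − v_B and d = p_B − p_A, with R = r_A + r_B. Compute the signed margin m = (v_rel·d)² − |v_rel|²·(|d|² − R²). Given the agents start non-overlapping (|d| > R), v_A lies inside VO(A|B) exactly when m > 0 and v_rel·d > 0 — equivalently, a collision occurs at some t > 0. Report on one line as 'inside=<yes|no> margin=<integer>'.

d = (9, -12),  |d|² = 225;  R = 7+3 = 10,  c = 225−10² = 125
v_rel = (-1, 4),  |v_rel|² = 17;  v_rel·d = (-1)·(9) + (4)·(-12) = -57
17·t² + 114·t + 125 = 0  ⇒  m = (-57)² − 17·125 = 1124
m = 1124 > 0,  v_rel·d = -57 < 0  ⇒  outside

inside=no margin=1124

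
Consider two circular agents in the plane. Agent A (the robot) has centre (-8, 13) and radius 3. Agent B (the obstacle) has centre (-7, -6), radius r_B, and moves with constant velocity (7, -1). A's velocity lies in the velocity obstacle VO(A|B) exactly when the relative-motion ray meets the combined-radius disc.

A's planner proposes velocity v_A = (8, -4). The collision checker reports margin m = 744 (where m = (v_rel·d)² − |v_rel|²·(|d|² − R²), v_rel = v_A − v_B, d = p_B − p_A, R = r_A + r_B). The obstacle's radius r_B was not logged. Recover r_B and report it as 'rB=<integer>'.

m = 744
d = (1, -19);  v_rel = (1, -3),  |v_rel|² = 10
v_rel×d = (1)·(-19) − (-3)·(1) = -16
since m = R²·10 − (-16)²:  R² = (256 + 744) / 10 = 100
R = √100 = 10  ⇒  r_B = 10 − 3 = 7

rB=7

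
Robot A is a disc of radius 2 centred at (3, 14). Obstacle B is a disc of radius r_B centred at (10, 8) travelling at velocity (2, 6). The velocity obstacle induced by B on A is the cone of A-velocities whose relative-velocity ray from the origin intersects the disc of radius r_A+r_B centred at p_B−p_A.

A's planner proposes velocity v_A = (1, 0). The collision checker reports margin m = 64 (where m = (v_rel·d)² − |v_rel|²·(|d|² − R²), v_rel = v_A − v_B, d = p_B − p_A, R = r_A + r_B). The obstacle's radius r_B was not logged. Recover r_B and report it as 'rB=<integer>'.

m = 64
d = (7, -6);  v_rel = (-1, -6),  |v_rel|² = 37
v_rel×d = (-1)·(-6) − (-6)·(7) = 48
since m = R²·37 − 48²:  R² = (2304 + 64) / 37 = 64
R = √64 = 8  ⇒  r_B = 8 − 2 = 6

rB=6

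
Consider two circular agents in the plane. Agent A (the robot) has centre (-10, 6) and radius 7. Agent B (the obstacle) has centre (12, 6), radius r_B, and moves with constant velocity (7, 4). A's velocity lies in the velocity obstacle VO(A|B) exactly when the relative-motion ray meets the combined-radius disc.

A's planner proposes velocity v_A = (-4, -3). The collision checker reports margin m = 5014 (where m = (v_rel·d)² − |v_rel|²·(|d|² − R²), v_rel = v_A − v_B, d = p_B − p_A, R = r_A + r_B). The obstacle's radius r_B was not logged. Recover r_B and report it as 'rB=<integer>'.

m = 5014
d = (22, 0);  v_rel = (-11, -7),  |v_rel|² = 170
v_rel×d = (-11)·(0) − (-7)·(22) = 154
since m = R²·170 − 154²:  R² = (23716 + 5014) / 170 = 169
R = √169 = 13  ⇒  r_B = 13 − 7 = 6

rB=6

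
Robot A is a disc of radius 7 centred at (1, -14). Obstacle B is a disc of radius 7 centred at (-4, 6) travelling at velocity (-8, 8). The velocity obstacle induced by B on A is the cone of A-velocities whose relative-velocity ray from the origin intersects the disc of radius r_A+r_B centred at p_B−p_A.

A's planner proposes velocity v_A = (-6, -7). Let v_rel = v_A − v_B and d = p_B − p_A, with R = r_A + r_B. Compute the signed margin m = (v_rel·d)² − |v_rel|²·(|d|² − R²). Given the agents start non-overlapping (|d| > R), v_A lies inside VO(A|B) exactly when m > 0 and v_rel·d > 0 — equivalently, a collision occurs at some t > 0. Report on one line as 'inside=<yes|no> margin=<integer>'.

d = (-5, 20),  |d|² = 425;  R = 7+7 = 14,  c = 425−14² = 229
v_rel = (2, -15),  |v_rel|² = 229;  v_rel·d = (2)·(-5) + (-15)·(20) = -310
229·t² + 620·t + 229 = 0  ⇒  m = (-310)² − 229·229 = 43659
m = 43659 > 0,  v_rel·d = -310 < 0  ⇒  outside

inside=no margin=43659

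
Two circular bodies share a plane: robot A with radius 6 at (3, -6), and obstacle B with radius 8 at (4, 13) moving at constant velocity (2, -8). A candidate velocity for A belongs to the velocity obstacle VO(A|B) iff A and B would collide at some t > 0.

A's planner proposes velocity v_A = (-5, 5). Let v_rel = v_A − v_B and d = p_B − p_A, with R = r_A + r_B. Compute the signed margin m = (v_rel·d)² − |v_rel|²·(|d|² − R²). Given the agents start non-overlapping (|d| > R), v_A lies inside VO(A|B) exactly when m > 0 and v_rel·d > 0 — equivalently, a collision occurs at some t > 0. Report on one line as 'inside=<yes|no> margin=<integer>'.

d = (1, 19),  |d|² = 362;  R = 6+8 = 14,  c = 362−14² = 166
v_rel = (-7, 13),  |v_rel|² = 218;  v_rel·d = (-7)·(1) + (13)·(19) = 240
218·t² − 480·t + 166 = 0  ⇒  m = 240² − 218·166 = 21412
m = 21412 > 0,  v_rel·d = 240 > 0  ⇒  inside

inside=yes margin=21412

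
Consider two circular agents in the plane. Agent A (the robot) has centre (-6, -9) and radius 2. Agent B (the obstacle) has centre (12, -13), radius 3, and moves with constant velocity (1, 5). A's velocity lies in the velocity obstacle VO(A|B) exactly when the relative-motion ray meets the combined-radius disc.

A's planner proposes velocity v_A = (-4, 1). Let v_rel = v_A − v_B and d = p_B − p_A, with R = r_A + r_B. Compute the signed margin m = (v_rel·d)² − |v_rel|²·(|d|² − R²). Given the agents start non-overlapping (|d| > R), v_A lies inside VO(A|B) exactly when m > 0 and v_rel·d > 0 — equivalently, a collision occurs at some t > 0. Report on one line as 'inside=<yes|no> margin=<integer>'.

d = (18, -4),  |d|² = 340;  R = 2+3 = 5,  c = 340−5² = 315
v_rel = (-5, -4),  |v_rel|² = 41;  v_rel·d = (-5)·(18) + (-4)·(-4) = -74
41·t² + 148·t + 315 = 0  ⇒  m = (-74)² − 41·315 = -7439
m = -7439 < 0,  v_rel·d = -74 < 0  ⇒  outside

inside=no margin=-7439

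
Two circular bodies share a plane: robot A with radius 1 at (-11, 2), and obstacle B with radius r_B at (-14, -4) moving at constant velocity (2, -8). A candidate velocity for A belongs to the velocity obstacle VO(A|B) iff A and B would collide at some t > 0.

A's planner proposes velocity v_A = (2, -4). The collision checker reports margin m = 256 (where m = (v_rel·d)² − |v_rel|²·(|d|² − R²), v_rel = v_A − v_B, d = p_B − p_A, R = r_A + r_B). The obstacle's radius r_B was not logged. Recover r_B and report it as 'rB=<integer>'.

m = 256
d = (-3, -6);  v_rel = (0, 4),  |v_rel|² = 16
v_rel×d = (0)·(-6) − (4)·(-3) = 12
since m = R²·16 − 12²:  R² = (144 + 256) / 16 = 25
R = √25 = 5  ⇒  r_B = 5 − 1 = 4

rB=4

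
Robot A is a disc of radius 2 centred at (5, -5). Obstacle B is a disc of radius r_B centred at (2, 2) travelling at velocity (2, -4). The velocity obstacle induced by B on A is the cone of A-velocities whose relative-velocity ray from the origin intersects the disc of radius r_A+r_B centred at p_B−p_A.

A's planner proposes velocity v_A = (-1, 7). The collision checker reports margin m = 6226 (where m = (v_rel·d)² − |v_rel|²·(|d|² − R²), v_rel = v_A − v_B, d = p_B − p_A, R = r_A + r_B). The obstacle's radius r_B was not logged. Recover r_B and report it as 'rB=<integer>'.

m = 6226
d = (-3, 7);  v_rel = (-3, 11),  |v_rel|² = 130
v_rel×d = (-3)·(7) − (11)·(-3) = 12
since m = R²·130 − 12²:  R² = (144 + 6226) / 130 = 49
R = √49 = 7  ⇒  r_B = 7 − 2 = 5

rB=5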